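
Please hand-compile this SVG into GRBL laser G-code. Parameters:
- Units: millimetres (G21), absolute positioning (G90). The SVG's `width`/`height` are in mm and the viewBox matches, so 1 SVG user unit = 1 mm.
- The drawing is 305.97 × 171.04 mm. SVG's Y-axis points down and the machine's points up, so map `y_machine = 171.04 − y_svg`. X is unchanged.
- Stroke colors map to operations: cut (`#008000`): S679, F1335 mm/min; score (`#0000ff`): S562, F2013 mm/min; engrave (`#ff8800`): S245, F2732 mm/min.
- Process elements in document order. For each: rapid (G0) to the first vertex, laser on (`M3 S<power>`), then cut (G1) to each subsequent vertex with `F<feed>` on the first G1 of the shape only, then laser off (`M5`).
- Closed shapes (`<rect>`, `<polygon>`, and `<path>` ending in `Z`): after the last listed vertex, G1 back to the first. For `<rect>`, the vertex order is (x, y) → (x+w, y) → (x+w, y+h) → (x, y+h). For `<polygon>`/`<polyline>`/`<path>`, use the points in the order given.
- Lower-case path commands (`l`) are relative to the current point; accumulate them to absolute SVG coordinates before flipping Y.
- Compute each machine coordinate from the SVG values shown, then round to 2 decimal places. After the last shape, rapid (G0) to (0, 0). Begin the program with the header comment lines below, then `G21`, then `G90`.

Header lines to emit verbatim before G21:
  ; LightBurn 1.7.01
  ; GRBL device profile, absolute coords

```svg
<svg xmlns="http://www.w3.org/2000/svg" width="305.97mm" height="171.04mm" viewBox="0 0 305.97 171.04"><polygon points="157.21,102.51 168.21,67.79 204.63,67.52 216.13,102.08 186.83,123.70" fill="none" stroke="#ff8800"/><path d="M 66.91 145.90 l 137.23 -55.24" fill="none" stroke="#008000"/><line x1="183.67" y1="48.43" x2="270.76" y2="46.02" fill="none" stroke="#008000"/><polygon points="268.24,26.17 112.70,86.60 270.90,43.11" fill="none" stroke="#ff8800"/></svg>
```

; LightBurn 1.7.01
; GRBL device profile, absolute coords
G21
G90
G0 X157.21 Y68.53
M3 S245
G1 X168.21 Y103.25 F2732
G1 X204.63 Y103.52
G1 X216.13 Y68.96
G1 X186.83 Y47.34
G1 X157.21 Y68.53
M5
G0 X66.91 Y25.14
M3 S679
G1 X204.14 Y80.38 F1335
M5
G0 X183.67 Y122.61
M3 S679
G1 X270.76 Y125.02 F1335
M5
G0 X268.24 Y144.87
M3 S245
G1 X112.70 Y84.44 F2732
G1 X270.90 Y127.93
G1 X268.24 Y144.87
M5
G0 X0.00 Y0.00

1 u = 1 mm; y_m = 171.04 − y.

[1] `<polygon>` regular polygon, #ff8800→engrave S245 F2732: (157.21,68.53) → (168.21,103.25) → (204.63,103.52) → (216.13,68.96) → (186.83,47.34) → (157.21,68.53) (closed)

[2] `<path>` line segment, #008000→cut S679 F1335: (66.91,25.14) → (204.14,80.38)

[3] `<line>` line segment, #008000→cut S679 F1335: (183.67,122.61) → (270.76,125.02)

[4] `<polygon>` closed polygon, #ff8800→engrave S245 F2732: (268.24,144.87) → (112.70,84.44) → (270.90,127.93) → (268.24,144.87) (closed)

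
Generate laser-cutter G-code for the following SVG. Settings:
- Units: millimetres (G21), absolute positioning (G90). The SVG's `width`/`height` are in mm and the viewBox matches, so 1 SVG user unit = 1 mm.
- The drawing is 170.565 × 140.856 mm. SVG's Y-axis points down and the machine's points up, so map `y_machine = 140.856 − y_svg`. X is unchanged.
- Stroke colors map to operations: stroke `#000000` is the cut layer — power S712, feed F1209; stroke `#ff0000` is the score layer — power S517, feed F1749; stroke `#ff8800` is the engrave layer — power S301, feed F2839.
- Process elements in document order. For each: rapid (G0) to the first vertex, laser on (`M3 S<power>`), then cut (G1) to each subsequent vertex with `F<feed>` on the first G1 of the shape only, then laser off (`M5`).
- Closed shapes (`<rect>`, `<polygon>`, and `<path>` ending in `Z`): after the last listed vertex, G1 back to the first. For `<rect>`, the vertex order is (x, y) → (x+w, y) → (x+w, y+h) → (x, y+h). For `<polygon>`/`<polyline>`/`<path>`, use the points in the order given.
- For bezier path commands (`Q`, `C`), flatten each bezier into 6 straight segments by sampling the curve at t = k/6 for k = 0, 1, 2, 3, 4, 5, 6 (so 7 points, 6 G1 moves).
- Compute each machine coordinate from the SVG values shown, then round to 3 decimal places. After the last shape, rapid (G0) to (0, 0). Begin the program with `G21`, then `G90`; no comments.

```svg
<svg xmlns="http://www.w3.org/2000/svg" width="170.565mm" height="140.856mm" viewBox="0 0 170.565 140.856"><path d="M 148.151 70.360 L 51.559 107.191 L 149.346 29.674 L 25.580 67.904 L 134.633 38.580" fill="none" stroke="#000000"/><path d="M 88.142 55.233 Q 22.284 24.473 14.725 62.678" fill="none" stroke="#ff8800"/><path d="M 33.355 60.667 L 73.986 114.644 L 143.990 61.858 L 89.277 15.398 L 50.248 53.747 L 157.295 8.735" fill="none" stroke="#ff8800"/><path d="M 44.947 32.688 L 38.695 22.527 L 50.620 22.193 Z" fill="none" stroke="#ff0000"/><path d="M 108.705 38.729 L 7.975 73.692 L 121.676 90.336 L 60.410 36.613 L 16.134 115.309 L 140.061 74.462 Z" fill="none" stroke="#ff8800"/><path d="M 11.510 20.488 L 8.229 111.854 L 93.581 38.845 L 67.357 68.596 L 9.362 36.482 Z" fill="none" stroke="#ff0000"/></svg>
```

G21
G90
G0 X148.151 Y70.496
M3 S712
G1 X51.559 Y33.665 F1209
G1 X149.346 Y111.182
G1 X25.580 Y72.952
G1 X134.633 Y102.276
M5
G0 X88.142 Y85.623
M3 S301
G1 X67.809 Y93.961 F2839
G1 X50.714 Y98.467
G1 X36.859 Y99.142
G1 X26.242 Y95.985
G1 X18.864 Y88.997
G1 X14.725 Y78.178
M5
G0 X33.355 Y80.189
M3 S301
G1 X73.986 Y26.212 F2839
G1 X143.990 Y78.998
G1 X89.277 Y125.458
G1 X50.248 Y87.109
G1 X157.295 Y132.121
M5
G0 X44.947 Y108.168
M3 S517
G1 X38.695 Y118.329 F1749
G1 X50.620 Y118.663
G1 X44.947 Y108.168
M5
G0 X108.705 Y102.127
M3 S301
G1 X7.975 Y67.164 F2839
G1 X121.676 Y50.520
G1 X60.410 Y104.243
G1 X16.134 Y25.547
G1 X140.061 Y66.394
G1 X108.705 Y102.127
M5
G0 X11.510 Y120.368
M3 S517
G1 X8.229 Y29.002 F1749
G1 X93.581 Y102.011
G1 X67.357 Y72.260
G1 X9.362 Y104.374
G1 X11.510 Y120.368
M5
G0 X0.000 Y0.000

viewBox `0 0 170.565 140.856` with mm width/height → 1 unit = 1 mm. Flip: y_m = 140.856 − y_svg.

**Shape 1** — `<path>` open polyline, stroke `#000000` → cut (S712, F1209). Machine vertices: (148.151,70.496) → (51.559,33.665) → (149.346,111.182) → (25.580,72.952) → (134.633,102.276). Open path.

**Shape 2** — `<path>` quadratic bezier, stroke `#ff8800` → engrave (S301, F2839). Control points (SVG): P0=(88.142,55.233), P1=(22.284,24.473), P2=(14.725,62.678); sampled at t=k/6. Machine vertices: (88.142,85.623) → (67.809,93.961) → (50.714,98.467) → (36.859,99.142) → (26.242,95.985) → (18.864,88.997) → (14.725,78.178). Open path.

**Shape 3** — `<path>` open polyline, stroke `#ff8800` → engrave (S301, F2839). Machine vertices: (33.355,80.189) → (73.986,26.212) → (143.990,78.998) → (89.277,125.458) → (50.248,87.109) → (157.295,132.121). Open path.

**Shape 4** — `<path>` regular polygon, stroke `#ff0000` → score (S517, F1749). Machine vertices: (44.947,108.168) → (38.695,118.329) → (50.620,118.663) → (44.947,108.168). Closed: final G1 returns to the first vertex.

**Shape 5** — `<path>` closed polygon, stroke `#ff8800` → engrave (S301, F2839). Machine vertices: (108.705,102.127) → (7.975,67.164) → (121.676,50.520) → (60.410,104.243) → (16.134,25.547) → (140.061,66.394) → (108.705,102.127). Closed: final G1 returns to the first vertex.

**Shape 6** — `<path>` closed polygon, stroke `#ff0000` → score (S517, F1749). Machine vertices: (11.510,120.368) → (8.229,29.002) → (93.581,102.011) → (67.357,72.260) → (9.362,104.374) → (11.510,120.368). Closed: final G1 returns to the first vertex.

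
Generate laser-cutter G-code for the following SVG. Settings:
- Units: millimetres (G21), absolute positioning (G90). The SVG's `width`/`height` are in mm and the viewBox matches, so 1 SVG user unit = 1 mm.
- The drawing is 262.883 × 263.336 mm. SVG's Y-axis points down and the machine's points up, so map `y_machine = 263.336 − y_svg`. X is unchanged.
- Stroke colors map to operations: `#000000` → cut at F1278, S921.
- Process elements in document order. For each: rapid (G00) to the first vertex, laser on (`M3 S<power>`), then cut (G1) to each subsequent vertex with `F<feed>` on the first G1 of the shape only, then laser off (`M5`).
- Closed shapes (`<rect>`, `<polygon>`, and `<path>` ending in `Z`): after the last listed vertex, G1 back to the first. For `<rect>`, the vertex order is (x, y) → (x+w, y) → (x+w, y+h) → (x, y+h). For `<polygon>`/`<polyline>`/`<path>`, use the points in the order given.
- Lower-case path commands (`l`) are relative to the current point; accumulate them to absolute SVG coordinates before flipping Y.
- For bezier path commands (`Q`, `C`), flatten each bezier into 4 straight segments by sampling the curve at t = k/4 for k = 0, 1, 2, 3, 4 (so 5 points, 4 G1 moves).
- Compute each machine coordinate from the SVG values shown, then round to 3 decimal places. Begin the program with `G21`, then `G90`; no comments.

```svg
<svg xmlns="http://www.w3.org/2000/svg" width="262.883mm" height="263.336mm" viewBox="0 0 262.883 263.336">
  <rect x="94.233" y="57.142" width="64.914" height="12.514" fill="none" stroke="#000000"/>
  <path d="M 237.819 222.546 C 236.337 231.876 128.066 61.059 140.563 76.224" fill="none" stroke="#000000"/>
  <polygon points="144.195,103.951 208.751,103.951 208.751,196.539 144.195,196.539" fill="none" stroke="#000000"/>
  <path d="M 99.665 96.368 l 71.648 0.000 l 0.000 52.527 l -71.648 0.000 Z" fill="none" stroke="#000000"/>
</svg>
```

G21
G90
G00 X94.233 Y206.194
M3 S921
G1 X159.147 Y206.194 F1278
G1 X159.147 Y193.680
G1 X94.233 Y193.680
G1 X94.233 Y206.194
M5
G00 X237.819 Y40.790
M3 S921
G1 X220.240 Y61.849 F1278
G1 X183.949 Y116.139
G1 X150.279 Y169.335
G1 X140.563 Y187.112
M5
G00 X144.195 Y159.385
M3 S921
G1 X208.751 Y159.385 F1278
G1 X208.751 Y66.797
G1 X144.195 Y66.797
G1 X144.195 Y159.385
M5
G00 X99.665 Y166.968
M3 S921
G1 X171.313 Y166.968 F1278
G1 X171.313 Y114.441
G1 X99.665 Y114.441
G1 X99.665 Y166.968
M5

Since the viewBox matches the mm dimensions, user units are millimetres directly. The only transform is the Y-flip y_m = 263.336 − y_svg.

Shape 1 is a rectangle drawn with `<rect>`. Its stroke #000000 means cut at S921, F1278. After flipping Y the toolpath is (94.233,206.194) → (159.147,206.194) → (159.147,193.680) → (94.233,193.680) → (94.233,206.194), returning to the start.

Shape 2 is a cubic bezier drawn with `<path>`. Its stroke #000000 means cut at S921, F1278. After flipping Y the toolpath is (237.819,40.790) → (220.240,61.849) → (183.949,116.139) → (150.279,169.335) → (140.563,187.112).

Shape 3 is a rectangle drawn with `<polygon>`. Its stroke #000000 means cut at S921, F1278. After flipping Y the toolpath is (144.195,159.385) → (208.751,159.385) → (208.751,66.797) → (144.195,66.797) → (144.195,159.385), returning to the start.

Shape 4 is a rectangle drawn with `<path>`. Its stroke #000000 means cut at S921, F1278. After flipping Y the toolpath is (99.665,166.968) → (171.313,166.968) → (171.313,114.441) → (99.665,114.441) → (99.665,166.968), returning to the start.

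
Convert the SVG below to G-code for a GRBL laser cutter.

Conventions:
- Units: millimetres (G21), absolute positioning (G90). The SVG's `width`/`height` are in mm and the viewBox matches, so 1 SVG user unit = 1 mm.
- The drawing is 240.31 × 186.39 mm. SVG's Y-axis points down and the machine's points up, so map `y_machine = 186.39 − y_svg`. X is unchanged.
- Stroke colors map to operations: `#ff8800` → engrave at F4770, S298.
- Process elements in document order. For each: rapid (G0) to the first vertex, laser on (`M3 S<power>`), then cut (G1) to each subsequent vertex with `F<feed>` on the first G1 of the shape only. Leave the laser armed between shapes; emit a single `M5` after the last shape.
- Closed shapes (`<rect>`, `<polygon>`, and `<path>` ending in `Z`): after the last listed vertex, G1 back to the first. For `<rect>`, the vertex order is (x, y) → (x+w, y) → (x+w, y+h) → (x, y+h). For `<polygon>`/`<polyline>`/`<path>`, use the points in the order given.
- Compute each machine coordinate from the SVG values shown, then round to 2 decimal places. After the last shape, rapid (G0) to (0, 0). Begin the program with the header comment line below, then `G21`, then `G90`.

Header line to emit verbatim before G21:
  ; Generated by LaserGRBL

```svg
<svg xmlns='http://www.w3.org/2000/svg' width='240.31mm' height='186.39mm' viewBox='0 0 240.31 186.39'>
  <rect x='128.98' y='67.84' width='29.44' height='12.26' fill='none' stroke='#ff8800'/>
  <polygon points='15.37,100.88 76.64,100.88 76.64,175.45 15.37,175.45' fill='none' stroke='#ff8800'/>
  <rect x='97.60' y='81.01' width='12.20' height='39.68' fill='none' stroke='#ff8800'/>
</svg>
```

viewBox `0 0 240.31 186.39` with mm width/height → 1 unit = 1 mm. Flip: y_m = 186.39 − y_svg.

**Shape 1** — `<rect>` rectangle, stroke `#ff8800` → engrave (S298, F4770). Machine vertices: (128.98,118.55) → (158.42,118.55) → (158.42,106.29) → (128.98,106.29) → (128.98,118.55). Closed: final G1 returns to the first vertex.

**Shape 2** — `<polygon>` rectangle, stroke `#ff8800` → engrave (S298, F4770). Machine vertices: (15.37,85.51) → (76.64,85.51) → (76.64,10.94) → (15.37,10.94) → (15.37,85.51). Closed: final G1 returns to the first vertex.

**Shape 3** — `<rect>` rectangle, stroke `#ff8800` → engrave (S298, F4770). Machine vertices: (97.60,105.38) → (109.80,105.38) → (109.80,65.70) → (97.60,65.70) → (97.60,105.38). Closed: final G1 returns to the first vertex.

; Generated by LaserGRBL
G21
G90
G0 X128.98 Y118.55
M3 S298
G1 X158.42 Y118.55 F4770
G1 X158.42 Y106.29
G1 X128.98 Y106.29
G1 X128.98 Y118.55
G0 X15.37 Y85.51
M3 S298
G1 X76.64 Y85.51 F4770
G1 X76.64 Y10.94
G1 X15.37 Y10.94
G1 X15.37 Y85.51
G0 X97.60 Y105.38
M3 S298
G1 X109.80 Y105.38 F4770
G1 X109.80 Y65.70
G1 X97.60 Y65.70
G1 X97.60 Y105.38
M5
G0 X0.00 Y0.00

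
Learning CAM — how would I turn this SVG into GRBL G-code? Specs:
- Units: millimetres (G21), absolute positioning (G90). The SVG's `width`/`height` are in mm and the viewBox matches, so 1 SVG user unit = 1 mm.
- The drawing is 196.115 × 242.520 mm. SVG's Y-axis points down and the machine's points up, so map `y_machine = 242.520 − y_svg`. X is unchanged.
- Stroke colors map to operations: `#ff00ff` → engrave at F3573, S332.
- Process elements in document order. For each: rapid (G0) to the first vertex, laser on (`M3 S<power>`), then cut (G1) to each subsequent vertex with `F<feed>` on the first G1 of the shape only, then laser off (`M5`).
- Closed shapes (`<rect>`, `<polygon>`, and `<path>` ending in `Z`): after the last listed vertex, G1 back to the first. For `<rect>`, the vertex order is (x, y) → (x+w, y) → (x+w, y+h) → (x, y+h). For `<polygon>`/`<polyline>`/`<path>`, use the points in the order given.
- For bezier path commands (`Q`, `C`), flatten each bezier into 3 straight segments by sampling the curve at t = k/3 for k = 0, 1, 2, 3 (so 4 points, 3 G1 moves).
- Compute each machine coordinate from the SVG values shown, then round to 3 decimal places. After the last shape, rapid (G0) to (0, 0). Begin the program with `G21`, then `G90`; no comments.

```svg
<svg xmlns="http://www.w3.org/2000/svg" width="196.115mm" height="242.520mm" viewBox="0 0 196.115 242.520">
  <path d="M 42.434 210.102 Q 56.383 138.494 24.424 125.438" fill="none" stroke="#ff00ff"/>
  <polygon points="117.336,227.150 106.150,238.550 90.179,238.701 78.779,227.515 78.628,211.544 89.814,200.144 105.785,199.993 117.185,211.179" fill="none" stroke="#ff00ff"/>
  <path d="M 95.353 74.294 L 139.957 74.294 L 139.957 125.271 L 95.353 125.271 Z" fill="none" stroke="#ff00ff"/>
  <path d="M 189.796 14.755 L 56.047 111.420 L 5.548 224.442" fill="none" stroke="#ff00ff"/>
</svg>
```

1 u = 1 mm; y_m = 242.520 − y.

[1] `<path>` quadratic bezier, #ff00ff→engrave S332 F3573: (42.434,32.418) → (46.632,73.651) → (40.629,101.872) → (24.424,117.082)

[2] `<polygon>` regular polygon, #ff00ff→engrave S332 F3573: (117.336,15.370) → (106.150,3.970) → (90.179,3.819) → (78.779,15.005) → (78.628,30.976) → (89.814,42.376) → (105.785,42.527) → (117.185,31.341) → (117.336,15.370) (closed)

[3] `<path>` rectangle, #ff00ff→engrave S332 F3573: (95.353,168.226) → (139.957,168.226) → (139.957,117.249) → (95.353,117.249) → (95.353,168.226) (closed)

[4] `<path>` open polyline, #ff00ff→engrave S332 F3573: (189.796,227.765) → (56.047,131.100) → (5.548,18.078)

G21
G90
G0 X42.434 Y32.418
M3 S332
G1 X46.632 Y73.651 F3573
G1 X40.629 Y101.872
G1 X24.424 Y117.082
M5
G0 X117.336 Y15.370
M3 S332
G1 X106.150 Y3.970 F3573
G1 X90.179 Y3.819
G1 X78.779 Y15.005
G1 X78.628 Y30.976
G1 X89.814 Y42.376
G1 X105.785 Y42.527
G1 X117.185 Y31.341
G1 X117.336 Y15.370
M5
G0 X95.353 Y168.226
M3 S332
G1 X139.957 Y168.226 F3573
G1 X139.957 Y117.249
G1 X95.353 Y117.249
G1 X95.353 Y168.226
M5
G0 X189.796 Y227.765
M3 S332
G1 X56.047 Y131.100 F3573
G1 X5.548 Y18.078
M5
G0 X0.000 Y0.000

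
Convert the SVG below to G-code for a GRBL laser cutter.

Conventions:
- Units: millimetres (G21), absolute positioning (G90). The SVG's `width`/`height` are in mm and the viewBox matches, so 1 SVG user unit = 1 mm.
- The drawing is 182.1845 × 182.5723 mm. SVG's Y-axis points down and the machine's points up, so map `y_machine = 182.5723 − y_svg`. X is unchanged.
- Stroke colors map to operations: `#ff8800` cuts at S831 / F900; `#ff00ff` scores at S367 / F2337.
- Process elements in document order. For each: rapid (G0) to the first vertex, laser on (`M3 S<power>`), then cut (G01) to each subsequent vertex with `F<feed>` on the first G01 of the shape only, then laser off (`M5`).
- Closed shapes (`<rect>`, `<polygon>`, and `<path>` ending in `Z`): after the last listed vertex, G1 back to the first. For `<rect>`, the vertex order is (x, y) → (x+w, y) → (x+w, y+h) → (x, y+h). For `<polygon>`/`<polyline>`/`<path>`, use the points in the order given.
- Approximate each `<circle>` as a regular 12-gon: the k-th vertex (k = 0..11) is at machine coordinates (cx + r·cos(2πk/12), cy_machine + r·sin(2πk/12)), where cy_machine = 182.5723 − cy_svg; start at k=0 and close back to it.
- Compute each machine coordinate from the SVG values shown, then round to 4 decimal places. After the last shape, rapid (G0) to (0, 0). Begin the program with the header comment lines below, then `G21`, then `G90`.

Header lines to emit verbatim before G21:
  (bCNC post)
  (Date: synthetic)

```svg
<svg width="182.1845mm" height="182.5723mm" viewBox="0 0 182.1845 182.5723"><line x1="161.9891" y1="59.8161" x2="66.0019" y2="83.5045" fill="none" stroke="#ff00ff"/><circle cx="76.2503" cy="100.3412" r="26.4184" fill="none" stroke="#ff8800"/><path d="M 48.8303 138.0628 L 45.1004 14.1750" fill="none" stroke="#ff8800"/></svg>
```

(bCNC post)
(Date: synthetic)
G21
G90
G0 X161.9891 Y122.7562
M3 S367
G01 X66.0019 Y99.0678 F2337
M5
G0 X102.6687 Y82.2311
M3 S831
G01 X99.1293 Y95.4403 F900
G01 X89.4595 Y105.1101
G01 X76.2503 Y108.6495
G01 X63.0411 Y105.1101
G01 X53.3713 Y95.4403
G01 X49.8319 Y82.2311
G01 X53.3713 Y69.0219
G01 X63.0411 Y59.3521
G01 X76.2503 Y55.8127
G01 X89.4595 Y59.3521
G01 X99.1293 Y69.0219
G01 X102.6687 Y82.2311
M5
G0 X48.8303 Y44.5095
M3 S831
G01 X45.1004 Y168.3973 F900
M5
G0 X0.0000 Y0.0000

1 u = 1 mm; y_m = 182.5723 − y.

[1] `<line>` line segment, #ff00ff→score S367 F2337: (161.9891,122.7562) → (66.0019,99.0678)

[2] `<circle>` circle, #ff8800→cut S831 F900: (102.6687,82.2311) → (99.1293,95.4403) → (89.4595,105.1101) → (76.2503,108.6495) → (63.0411,105.1101) → (53.3713,95.4403) → (49.8319,82.2311) → (53.3713,69.0219) → (63.0411,59.3521) → (76.2503,55.8127) → (89.4595,59.3521) → (99.1293,69.0219) → (102.6687,82.2311) (closed)

[3] `<path>` line segment, #ff8800→cut S831 F900: (48.8303,44.5095) → (45.1004,168.3973)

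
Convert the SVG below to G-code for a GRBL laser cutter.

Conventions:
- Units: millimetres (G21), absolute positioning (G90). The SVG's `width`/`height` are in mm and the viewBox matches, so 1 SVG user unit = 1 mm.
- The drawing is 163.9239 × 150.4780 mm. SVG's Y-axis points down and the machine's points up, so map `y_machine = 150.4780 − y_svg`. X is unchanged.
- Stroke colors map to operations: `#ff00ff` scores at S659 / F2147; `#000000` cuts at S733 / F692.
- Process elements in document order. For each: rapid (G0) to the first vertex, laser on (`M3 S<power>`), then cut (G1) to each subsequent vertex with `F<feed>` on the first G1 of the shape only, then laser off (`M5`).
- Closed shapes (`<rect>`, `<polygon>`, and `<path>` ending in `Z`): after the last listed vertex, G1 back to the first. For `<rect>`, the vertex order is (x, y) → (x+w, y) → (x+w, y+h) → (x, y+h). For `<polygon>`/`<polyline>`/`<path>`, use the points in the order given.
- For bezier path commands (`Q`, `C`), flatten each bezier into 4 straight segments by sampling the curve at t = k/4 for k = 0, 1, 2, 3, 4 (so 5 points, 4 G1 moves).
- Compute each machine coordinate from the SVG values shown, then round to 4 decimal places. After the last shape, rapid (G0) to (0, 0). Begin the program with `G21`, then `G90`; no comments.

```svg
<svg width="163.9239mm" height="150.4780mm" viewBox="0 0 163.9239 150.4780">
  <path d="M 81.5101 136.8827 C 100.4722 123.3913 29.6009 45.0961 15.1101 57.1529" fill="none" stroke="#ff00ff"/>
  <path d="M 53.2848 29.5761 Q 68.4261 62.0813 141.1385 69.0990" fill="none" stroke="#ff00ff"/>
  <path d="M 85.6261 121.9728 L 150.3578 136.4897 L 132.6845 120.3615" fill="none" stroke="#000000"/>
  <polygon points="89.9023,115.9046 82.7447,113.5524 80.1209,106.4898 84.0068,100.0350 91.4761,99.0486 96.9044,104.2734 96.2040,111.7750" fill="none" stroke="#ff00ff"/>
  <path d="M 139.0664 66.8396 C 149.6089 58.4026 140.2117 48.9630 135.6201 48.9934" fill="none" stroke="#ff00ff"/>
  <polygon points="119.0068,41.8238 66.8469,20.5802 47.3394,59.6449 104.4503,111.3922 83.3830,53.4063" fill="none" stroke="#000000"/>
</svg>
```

1 u = 1 mm; y_m = 150.4780 − y.

[1] `<path>` cubic bezier, #ff00ff→score S659 F2147: (81.5101,13.5953) → (81.1725,33.4403) → (60.8549,63.0408) → (34.2650,87.8510) → (15.1101,93.3251)

[2] `<path>` quadratic bezier, #ff00ff→score S659 F2147: (53.2848,120.9019) → (64.4536,106.2423) → (82.8189,94.7686) → (108.3805,86.4808) → (141.1385,81.3790)

[3] `<path>` open polyline, #000000→cut S733 F692: (85.6261,28.5052) → (150.3578,13.9883) → (132.6845,30.1165)

[4] `<polygon>` regular polygon, #ff00ff→score S659 F2147: (89.9023,34.5734) → (82.7447,36.9256) → (80.1209,43.9882) → (84.0068,50.4430) → (91.4761,51.4294) → (96.9044,46.2046) → (96.2040,38.7030) → (89.9023,34.5734) (closed)

[5] `<path>` cubic bezier, #ff00ff→score S659 F2147: (139.0664,83.6384) → (143.6212,89.9905) → (143.0185,95.7368) → (139.5782,99.8954) → (135.6201,101.4846)

[6] `<polygon>` closed polygon, #000000→cut S733 F692: (119.0068,108.6542) → (66.8469,129.8978) → (47.3394,90.8331) → (104.4503,39.0858) → (83.3830,97.0717) → (119.0068,108.6542) (closed)

G21
G90
G0 X81.5101 Y13.5953
M3 S659
G1 X81.1725 Y33.4403 F2147
G1 X60.8549 Y63.0408
G1 X34.2650 Y87.8510
G1 X15.1101 Y93.3251
M5
G0 X53.2848 Y120.9019
M3 S659
G1 X64.4536 Y106.2423 F2147
G1 X82.8189 Y94.7686
G1 X108.3805 Y86.4808
G1 X141.1385 Y81.3790
M5
G0 X85.6261 Y28.5052
M3 S733
G1 X150.3578 Y13.9883 F692
G1 X132.6845 Y30.1165
M5
G0 X89.9023 Y34.5734
M3 S659
G1 X82.7447 Y36.9256 F2147
G1 X80.1209 Y43.9882
G1 X84.0068 Y50.4430
G1 X91.4761 Y51.4294
G1 X96.9044 Y46.2046
G1 X96.2040 Y38.7030
G1 X89.9023 Y34.5734
M5
G0 X139.0664 Y83.6384
M3 S659
G1 X143.6212 Y89.9905 F2147
G1 X143.0185 Y95.7368
G1 X139.5782 Y99.8954
G1 X135.6201 Y101.4846
M5
G0 X119.0068 Y108.6542
M3 S733
G1 X66.8469 Y129.8978 F692
G1 X47.3394 Y90.8331
G1 X104.4503 Y39.0858
G1 X83.3830 Y97.0717
G1 X119.0068 Y108.6542
M5
G0 X0.0000 Y0.0000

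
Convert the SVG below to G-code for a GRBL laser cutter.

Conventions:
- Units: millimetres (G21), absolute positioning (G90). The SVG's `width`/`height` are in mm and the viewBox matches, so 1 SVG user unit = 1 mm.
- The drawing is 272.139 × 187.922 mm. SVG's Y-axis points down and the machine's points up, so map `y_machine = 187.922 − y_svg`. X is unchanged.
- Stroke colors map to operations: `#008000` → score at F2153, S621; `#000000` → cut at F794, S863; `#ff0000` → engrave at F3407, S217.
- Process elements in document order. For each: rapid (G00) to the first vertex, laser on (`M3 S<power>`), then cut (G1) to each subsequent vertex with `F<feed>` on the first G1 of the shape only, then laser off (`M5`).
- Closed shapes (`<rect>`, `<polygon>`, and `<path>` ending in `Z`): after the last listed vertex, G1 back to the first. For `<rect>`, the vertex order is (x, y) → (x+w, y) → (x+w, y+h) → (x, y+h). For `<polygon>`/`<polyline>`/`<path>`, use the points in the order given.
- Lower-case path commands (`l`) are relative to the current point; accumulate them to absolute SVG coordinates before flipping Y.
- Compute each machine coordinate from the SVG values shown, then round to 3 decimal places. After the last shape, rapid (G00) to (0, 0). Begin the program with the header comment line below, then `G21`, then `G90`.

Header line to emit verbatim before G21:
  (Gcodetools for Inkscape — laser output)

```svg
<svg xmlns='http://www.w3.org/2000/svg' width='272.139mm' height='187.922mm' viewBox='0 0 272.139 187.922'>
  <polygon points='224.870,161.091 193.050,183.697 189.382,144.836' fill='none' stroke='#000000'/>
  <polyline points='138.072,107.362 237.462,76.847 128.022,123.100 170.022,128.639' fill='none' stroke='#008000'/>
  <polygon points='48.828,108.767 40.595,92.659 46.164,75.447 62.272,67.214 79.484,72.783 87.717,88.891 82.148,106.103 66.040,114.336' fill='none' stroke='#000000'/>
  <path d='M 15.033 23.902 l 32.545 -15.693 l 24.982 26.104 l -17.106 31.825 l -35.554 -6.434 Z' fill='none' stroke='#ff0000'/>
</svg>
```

1 u = 1 mm; y_m = 187.922 − y.

[1] `<polygon>` regular polygon, #000000→cut S863 F794: (224.870,26.831) → (193.050,4.225) → (189.382,43.086) → (224.870,26.831) (closed)

[2] `<polyline>` open polyline, #008000→score S621 F2153: (138.072,80.560) → (237.462,111.075) → (128.022,64.822) → (170.022,59.283)

[3] `<polygon>` regular polygon, #000000→cut S863 F794: (48.828,79.155) → (40.595,95.263) → (46.164,112.475) → (62.272,120.708) → (79.484,115.139) → (87.717,99.031) → (82.148,81.819) → (66.040,73.586) → (48.828,79.155) (closed)

[4] `<path>` regular polygon, #ff0000→engrave S217 F3407: (15.033,164.020) → (47.578,179.713) → (72.560,153.609) → (55.454,121.784) → (19.900,128.218) → (15.033,164.020) (closed)

(Gcodetools for Inkscape — laser output)
G21
G90
G00 X224.870 Y26.831
M3 S863
G1 X193.050 Y4.225 F794
G1 X189.382 Y43.086
G1 X224.870 Y26.831
M5
G00 X138.072 Y80.560
M3 S621
G1 X237.462 Y111.075 F2153
G1 X128.022 Y64.822
G1 X170.022 Y59.283
M5
G00 X48.828 Y79.155
M3 S863
G1 X40.595 Y95.263 F794
G1 X46.164 Y112.475
G1 X62.272 Y120.708
G1 X79.484 Y115.139
G1 X87.717 Y99.031
G1 X82.148 Y81.819
G1 X66.040 Y73.586
G1 X48.828 Y79.155
M5
G00 X15.033 Y164.020
M3 S217
G1 X47.578 Y179.713 F3407
G1 X72.560 Y153.609
G1 X55.454 Y121.784
G1 X19.900 Y128.218
G1 X15.033 Y164.020
M5
G00 X0.000 Y0.000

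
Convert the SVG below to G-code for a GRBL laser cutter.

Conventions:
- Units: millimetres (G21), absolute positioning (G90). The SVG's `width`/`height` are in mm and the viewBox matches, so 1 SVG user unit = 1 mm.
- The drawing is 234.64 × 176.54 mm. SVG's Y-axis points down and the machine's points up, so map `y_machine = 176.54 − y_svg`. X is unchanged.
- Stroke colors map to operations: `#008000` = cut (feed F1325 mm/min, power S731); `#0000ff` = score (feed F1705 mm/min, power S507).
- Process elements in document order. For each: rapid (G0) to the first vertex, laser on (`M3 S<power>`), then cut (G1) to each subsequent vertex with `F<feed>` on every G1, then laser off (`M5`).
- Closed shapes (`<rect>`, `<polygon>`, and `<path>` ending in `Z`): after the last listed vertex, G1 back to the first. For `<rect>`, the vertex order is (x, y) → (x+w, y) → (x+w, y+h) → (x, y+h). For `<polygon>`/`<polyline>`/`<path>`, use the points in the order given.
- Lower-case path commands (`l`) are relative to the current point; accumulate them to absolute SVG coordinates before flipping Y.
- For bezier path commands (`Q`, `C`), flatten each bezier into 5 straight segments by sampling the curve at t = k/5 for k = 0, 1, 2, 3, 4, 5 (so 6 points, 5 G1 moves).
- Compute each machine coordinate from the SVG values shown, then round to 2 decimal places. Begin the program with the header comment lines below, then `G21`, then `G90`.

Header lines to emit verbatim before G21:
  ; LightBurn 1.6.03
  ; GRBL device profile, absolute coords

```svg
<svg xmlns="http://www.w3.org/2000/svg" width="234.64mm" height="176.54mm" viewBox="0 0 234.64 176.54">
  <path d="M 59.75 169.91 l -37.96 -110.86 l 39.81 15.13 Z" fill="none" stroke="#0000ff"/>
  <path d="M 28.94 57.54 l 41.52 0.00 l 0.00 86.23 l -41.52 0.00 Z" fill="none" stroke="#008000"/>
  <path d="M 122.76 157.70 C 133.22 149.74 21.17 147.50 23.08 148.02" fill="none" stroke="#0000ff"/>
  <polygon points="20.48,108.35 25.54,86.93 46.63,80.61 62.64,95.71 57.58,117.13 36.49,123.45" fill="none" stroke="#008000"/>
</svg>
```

; LightBurn 1.6.03
; GRBL device profile, absolute coords
G21
G90
G0 X59.75 Y6.63
M3 S507
G1 X21.79 Y117.49 F1705
G1 X61.60 Y102.36 F1705
G1 X59.75 Y6.63 F1705
M5
G0 X28.94 Y119.00
M3 S731
G1 X70.46 Y119.00 F1325
G1 X70.46 Y32.77 F1325
G1 X28.94 Y32.77 F1325
G1 X28.94 Y119.00 F1325
M5
G0 X122.76 Y18.84
M3 S507
G1 X116.23 Y22.95 F1705
G1 X91.64 Y25.84 F1705
G1 X60.35 Y27.63 F1705
G1 X33.72 Y28.48 F1705
G1 X23.08 Y28.52 F1705
M5
G0 X20.48 Y68.19
M3 S731
G1 X25.54 Y89.61 F1325
G1 X46.63 Y95.93 F1325
G1 X62.64 Y80.83 F1325
G1 X57.58 Y59.41 F1325
G1 X36.49 Y53.09 F1325
G1 X20.48 Y68.19 F1325
M5

1 u = 1 mm; y_m = 176.54 − y.

[1] `<path>` closed polygon, #0000ff→score S507 F1705: (59.75,6.63) → (21.79,117.49) → (61.60,102.36) → (59.75,6.63) (closed)

[2] `<path>` rectangle, #008000→cut S731 F1325: (28.94,119.00) → (70.46,119.00) → (70.46,32.77) → (28.94,32.77) → (28.94,119.00) (closed)

[3] `<path>` cubic bezier, #0000ff→score S507 F1705: (122.76,18.84) → (116.23,22.95) → (91.64,25.84) → (60.35,27.63) → (33.72,28.48) → (23.08,28.52)

[4] `<polygon>` regular polygon, #008000→cut S731 F1325: (20.48,68.19) → (25.54,89.61) → (46.63,95.93) → (62.64,80.83) → (57.58,59.41) → (36.49,53.09) → (20.48,68.19) (closed)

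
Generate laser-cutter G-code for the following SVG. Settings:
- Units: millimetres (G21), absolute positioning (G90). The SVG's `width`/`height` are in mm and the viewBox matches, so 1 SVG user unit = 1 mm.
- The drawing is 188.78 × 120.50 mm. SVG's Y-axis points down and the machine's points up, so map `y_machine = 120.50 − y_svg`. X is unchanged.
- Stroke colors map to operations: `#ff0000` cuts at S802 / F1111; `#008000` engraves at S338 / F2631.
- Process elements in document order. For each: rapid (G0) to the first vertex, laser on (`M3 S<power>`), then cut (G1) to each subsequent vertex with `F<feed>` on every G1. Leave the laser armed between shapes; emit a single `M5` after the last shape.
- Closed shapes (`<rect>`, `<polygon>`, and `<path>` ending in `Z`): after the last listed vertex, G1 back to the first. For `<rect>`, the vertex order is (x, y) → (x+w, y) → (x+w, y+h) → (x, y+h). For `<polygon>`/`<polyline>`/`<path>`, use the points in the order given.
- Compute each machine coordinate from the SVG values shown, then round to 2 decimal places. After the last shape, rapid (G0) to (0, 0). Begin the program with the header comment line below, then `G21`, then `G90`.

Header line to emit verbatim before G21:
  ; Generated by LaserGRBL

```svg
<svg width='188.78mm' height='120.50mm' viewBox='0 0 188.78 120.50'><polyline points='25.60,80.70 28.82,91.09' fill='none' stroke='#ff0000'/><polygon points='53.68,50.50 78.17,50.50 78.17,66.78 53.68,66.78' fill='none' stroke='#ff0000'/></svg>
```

; Generated by LaserGRBL
G21
G90
G0 X25.60 Y39.80
M3 S802
G1 X28.82 Y29.41 F1111
G0 X53.68 Y70.00
M3 S802
G1 X78.17 Y70.00 F1111
G1 X78.17 Y53.72 F1111
G1 X53.68 Y53.72 F1111
G1 X53.68 Y70.00 F1111
M5
G0 X0.00 Y0.00

viewBox `0 0 188.78 120.50` with mm width/height → 1 unit = 1 mm. Flip: y_m = 120.50 − y_svg.

**Shape 1** — `<polyline>` line segment, stroke `#ff0000` → cut (S802, F1111). Machine vertices: (25.60,39.80) → (28.82,29.41). Open path.

**Shape 2** — `<polygon>` rectangle, stroke `#ff0000` → cut (S802, F1111). Machine vertices: (53.68,70.00) → (78.17,70.00) → (78.17,53.72) → (53.68,53.72) → (53.68,70.00). Closed: final G1 returns to the first vertex.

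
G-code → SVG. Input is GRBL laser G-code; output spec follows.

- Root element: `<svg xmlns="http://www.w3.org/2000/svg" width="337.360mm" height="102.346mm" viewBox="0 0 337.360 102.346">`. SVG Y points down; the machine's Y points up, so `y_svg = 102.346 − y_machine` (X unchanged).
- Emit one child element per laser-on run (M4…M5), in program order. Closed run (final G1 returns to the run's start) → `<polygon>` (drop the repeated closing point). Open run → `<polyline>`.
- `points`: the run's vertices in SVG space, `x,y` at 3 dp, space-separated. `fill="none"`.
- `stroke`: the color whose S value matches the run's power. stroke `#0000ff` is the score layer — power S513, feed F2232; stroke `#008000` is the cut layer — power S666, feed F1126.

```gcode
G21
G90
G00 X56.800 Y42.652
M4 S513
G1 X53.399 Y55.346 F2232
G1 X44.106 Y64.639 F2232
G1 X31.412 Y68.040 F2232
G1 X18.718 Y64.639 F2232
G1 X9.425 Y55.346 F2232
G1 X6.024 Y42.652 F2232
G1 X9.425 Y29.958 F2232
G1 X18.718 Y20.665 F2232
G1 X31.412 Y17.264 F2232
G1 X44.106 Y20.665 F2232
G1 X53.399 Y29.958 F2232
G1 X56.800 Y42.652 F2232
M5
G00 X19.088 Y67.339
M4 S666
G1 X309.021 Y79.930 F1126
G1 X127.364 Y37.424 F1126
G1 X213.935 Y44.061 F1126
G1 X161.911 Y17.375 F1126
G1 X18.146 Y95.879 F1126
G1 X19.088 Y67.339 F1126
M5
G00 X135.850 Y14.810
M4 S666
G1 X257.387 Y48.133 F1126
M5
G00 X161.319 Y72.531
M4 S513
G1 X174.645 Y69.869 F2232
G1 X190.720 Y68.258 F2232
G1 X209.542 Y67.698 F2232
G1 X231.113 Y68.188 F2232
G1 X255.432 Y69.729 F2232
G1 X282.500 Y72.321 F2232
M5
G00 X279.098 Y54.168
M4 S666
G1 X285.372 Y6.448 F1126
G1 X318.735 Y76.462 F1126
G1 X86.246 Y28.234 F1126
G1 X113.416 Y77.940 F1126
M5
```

Machine Y-up, SVG Y-down with viewBox height 102.346, so y_svg = 102.346 − y_machine; X carries over.

Run 1: power S513 maps to stroke `#0000ff` (score). The run returns to its start, so emit a `<polygon>` with points (Y-flipped): 56.800,59.694 53.399,47.000 44.106,37.707 31.412,34.306 18.718,37.707 9.425,47.000 6.024,59.694 9.425,72.388 18.718,81.681 31.412,85.082 44.106,81.681 53.399,72.388.

Run 2: power S666 maps to stroke `#008000` (cut). The run returns to its start, so emit a `<polygon>` with points (Y-flipped): 19.088,35.007 309.021,22.416 127.364,64.922 213.935,58.285 161.911,84.971 18.146,6.467.

Run 3: S666 ⇒ cut layer `#008000`. The run is open, so emit a `<polyline>` with points (Y-flipped): 135.850,87.536 257.387,54.213.

Run 4: S513 ⇒ score layer `#0000ff`. The run is open, so emit a `<polyline>` with points (Y-flipped): 161.319,29.815 174.645,32.477 190.720,34.088 209.542,34.648 231.113,34.158 255.432,32.617 282.500,30.025.

Run 5: the run's S666 means `#008000` (cut). The run is open, so emit a `<polyline>` with points (Y-flipped): 279.098,48.178 285.372,95.898 318.735,25.884 86.246,74.112 113.416,24.406.

<svg xmlns="http://www.w3.org/2000/svg" width="337.360mm" height="102.346mm" viewBox="0 0 337.360 102.346">
  <polygon points="56.800,59.694 53.399,47.000 44.106,37.707 31.412,34.306 18.718,37.707 9.425,47.000 6.024,59.694 9.425,72.388 18.718,81.681 31.412,85.082 44.106,81.681 53.399,72.388" fill="none" stroke="#0000ff"/>
  <polygon points="19.088,35.007 309.021,22.416 127.364,64.922 213.935,58.285 161.911,84.971 18.146,6.467" fill="none" stroke="#008000"/>
  <polyline points="135.850,87.536 257.387,54.213" fill="none" stroke="#008000"/>
  <polyline points="161.319,29.815 174.645,32.477 190.720,34.088 209.542,34.648 231.113,34.158 255.432,32.617 282.500,30.025" fill="none" stroke="#0000ff"/>
  <polyline points="279.098,48.178 285.372,95.898 318.735,25.884 86.246,74.112 113.416,24.406" fill="none" stroke="#008000"/>
</svg>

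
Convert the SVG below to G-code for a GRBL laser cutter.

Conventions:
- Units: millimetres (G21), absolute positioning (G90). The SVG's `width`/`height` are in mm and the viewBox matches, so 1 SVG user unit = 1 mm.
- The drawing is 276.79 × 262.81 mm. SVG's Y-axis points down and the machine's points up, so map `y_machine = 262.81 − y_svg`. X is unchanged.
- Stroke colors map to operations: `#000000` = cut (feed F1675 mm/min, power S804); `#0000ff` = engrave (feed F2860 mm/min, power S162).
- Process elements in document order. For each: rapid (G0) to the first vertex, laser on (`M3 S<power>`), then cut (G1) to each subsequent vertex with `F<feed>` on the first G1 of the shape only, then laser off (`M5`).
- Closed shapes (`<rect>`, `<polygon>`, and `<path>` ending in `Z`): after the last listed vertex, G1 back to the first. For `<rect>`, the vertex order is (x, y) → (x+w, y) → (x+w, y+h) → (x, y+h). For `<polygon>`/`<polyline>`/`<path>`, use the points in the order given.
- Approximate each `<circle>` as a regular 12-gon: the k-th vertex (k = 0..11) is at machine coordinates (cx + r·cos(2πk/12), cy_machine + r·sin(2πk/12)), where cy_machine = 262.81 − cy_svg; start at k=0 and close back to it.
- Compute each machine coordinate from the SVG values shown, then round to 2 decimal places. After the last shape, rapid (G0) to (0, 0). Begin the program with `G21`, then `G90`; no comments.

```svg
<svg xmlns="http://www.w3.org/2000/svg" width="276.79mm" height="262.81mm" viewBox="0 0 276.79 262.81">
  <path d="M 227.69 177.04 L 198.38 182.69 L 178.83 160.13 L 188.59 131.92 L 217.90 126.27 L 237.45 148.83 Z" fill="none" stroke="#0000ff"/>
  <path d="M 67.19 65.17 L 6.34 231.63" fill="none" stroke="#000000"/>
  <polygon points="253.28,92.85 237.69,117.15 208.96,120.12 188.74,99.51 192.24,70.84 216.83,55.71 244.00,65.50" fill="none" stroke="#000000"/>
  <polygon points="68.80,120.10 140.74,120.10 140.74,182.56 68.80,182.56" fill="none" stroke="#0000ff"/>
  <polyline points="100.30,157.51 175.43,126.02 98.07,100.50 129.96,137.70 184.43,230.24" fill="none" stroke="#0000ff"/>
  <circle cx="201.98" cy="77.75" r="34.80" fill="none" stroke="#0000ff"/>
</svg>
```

G21
G90
G0 X227.69 Y85.77
M3 S162
G1 X198.38 Y80.12 F2860
G1 X178.83 Y102.68
G1 X188.59 Y130.89
G1 X217.90 Y136.54
G1 X237.45 Y113.98
G1 X227.69 Y85.77
M5
G0 X67.19 Y197.64
M3 S804
G1 X6.34 Y31.18 F1675
M5
G0 X253.28 Y169.96
M3 S804
G1 X237.69 Y145.66 F1675
G1 X208.96 Y142.69
G1 X188.74 Y163.30
G1 X192.24 Y191.97
G1 X216.83 Y207.10
G1 X244.00 Y197.31
G1 X253.28 Y169.96
M5
G0 X68.80 Y142.71
M3 S162
G1 X140.74 Y142.71 F2860
G1 X140.74 Y80.25
G1 X68.80 Y80.25
G1 X68.80 Y142.71
M5
G0 X100.30 Y105.30
M3 S162
G1 X175.43 Y136.79 F2860
G1 X98.07 Y162.31
G1 X129.96 Y125.11
G1 X184.43 Y32.57
M5
G0 X236.78 Y185.06
M3 S162
G1 X232.12 Y202.46 F2860
G1 X219.38 Y215.20
G1 X201.98 Y219.86
G1 X184.58 Y215.20
G1 X171.84 Y202.46
G1 X167.18 Y185.06
G1 X171.84 Y167.66
G1 X184.58 Y154.92
G1 X201.98 Y150.26
G1 X219.38 Y154.92
G1 X232.12 Y167.66
G1 X236.78 Y185.06
M5
G0 X0.00 Y0.00

Since the viewBox matches the mm dimensions, user units are millimetres directly. The only transform is the Y-flip y_m = 262.81 − y_svg.

Shape 1 is a regular polygon drawn with `<path>`. Its stroke #0000ff means engrave at S162, F2860. After flipping Y the toolpath is (227.69,85.77) → (198.38,80.12) → (178.83,102.68) → (188.59,130.89) → (217.90,136.54) → (237.45,113.98) → (227.69,85.77), returning to the start.

Shape 2 is a line segment drawn with `<path>`. Its stroke #000000 means cut at S804, F1675. After flipping Y the toolpath is (67.19,197.64) → (6.34,31.18).

Shape 3 is a regular polygon drawn with `<polygon>`. Its stroke #000000 means cut at S804, F1675. After flipping Y the toolpath is (253.28,169.96) → (237.69,145.66) → (208.96,142.69) → (188.74,163.30) → (192.24,191.97) → (216.83,207.10) → (244.00,197.31) → (253.28,169.96), returning to the start.

Shape 4 is a rectangle drawn with `<polygon>`. Its stroke #0000ff means engrave at S162, F2860. After flipping Y the toolpath is (68.80,142.71) → (140.74,142.71) → (140.74,80.25) → (68.80,80.25) → (68.80,142.71), returning to the start.

Shape 5 is a open polyline drawn with `<polyline>`. Its stroke #0000ff means engrave at S162, F2860. After flipping Y the toolpath is (100.30,105.30) → (175.43,136.79) → (98.07,162.31) → (129.96,125.11) → (184.43,32.57).

Shape 6 is a circle drawn with `<circle>`. Its stroke #0000ff means engrave at S162, F2860. After flipping Y the toolpath is (236.78,185.06) → (232.12,202.46) → (219.38,215.20) → (201.98,219.86) → (184.58,215.20) → (171.84,202.46) → (167.18,185.06) → (171.84,167.66) → (184.58,154.92) → (201.98,150.26) → (219.38,154.92) → (232.12,167.66) → (236.78,185.06), returning to the start.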